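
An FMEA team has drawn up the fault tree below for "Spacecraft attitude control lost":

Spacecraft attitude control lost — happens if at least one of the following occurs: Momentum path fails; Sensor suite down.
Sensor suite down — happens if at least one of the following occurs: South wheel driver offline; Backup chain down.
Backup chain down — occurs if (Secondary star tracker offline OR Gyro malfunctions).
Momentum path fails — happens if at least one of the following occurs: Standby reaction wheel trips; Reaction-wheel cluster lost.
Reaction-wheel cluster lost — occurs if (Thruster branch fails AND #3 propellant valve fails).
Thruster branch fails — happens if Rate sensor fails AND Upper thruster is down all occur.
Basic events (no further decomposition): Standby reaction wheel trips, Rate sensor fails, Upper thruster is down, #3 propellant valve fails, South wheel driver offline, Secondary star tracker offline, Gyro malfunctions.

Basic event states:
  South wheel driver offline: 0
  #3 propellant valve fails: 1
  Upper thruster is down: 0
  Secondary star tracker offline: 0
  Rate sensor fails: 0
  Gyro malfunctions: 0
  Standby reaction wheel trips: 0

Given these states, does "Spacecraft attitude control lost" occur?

Thruster branch fails [AND]: Rate sensor fails=not, Upper thruster is down=not → not all inputs occur → does not occur.
Reaction-wheel cluster lost [AND]: Thruster branch fails=not, #3 propellant valve fails=occurs → not all inputs occur → does not occur.
Momentum path fails [OR]: Standby reaction wheel trips=not, Reaction-wheel cluster lost=not → no input occurs → does not occur.
Backup chain down [OR]: Secondary star tracker offline=not, Gyro malfunctions=not → no input occurs → does not occur.
Sensor suite down [OR]: South wheel driver offline=not, Backup chain down=not → no input occurs → does not occur.
Spacecraft attitude control lost [OR]: Momentum path fails=not, Sensor suite down=not → no input occurs → does not occur.

No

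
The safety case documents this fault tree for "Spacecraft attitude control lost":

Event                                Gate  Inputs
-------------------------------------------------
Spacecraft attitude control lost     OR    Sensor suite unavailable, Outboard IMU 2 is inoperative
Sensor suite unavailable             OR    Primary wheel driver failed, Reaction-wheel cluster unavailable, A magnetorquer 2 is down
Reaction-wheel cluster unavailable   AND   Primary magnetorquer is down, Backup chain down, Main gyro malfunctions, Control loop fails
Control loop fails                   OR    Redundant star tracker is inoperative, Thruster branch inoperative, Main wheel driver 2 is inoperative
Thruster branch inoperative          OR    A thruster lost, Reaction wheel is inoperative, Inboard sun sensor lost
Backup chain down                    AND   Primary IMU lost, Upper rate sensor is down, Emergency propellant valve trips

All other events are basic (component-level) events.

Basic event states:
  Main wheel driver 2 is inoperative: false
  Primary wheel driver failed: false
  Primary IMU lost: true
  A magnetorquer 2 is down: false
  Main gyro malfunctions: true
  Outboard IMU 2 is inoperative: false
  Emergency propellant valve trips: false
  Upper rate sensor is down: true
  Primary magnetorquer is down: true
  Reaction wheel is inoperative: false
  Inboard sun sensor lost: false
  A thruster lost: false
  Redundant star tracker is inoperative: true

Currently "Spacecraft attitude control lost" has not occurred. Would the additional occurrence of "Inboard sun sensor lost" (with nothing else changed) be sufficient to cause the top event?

No

Counterfactual: set "Inboard sun sensor lost" to occurred.
Backup chain down [AND]: Primary IMU lost=occurs, Upper rate sensor is down=occurs, Emergency propellant valve trips=not → not all inputs occur → does not occur.
Thruster branch inoperative [OR]: A thruster lost=not, Reaction wheel is inoperative=not, Inboard sun sensor lost=occurs → at least one input occurs → occurs.
Control loop fails [OR]: Redundant star tracker is inoperative=occurs, Thruster branch inoperative=occurs, Main wheel driver 2 is inoperative=not → at least one input occurs → occurs.
Reaction-wheel cluster unavailable [AND]: Primary magnetorquer is down=occurs, Backup chain down=not, Main gyro malfunctions=occurs, Control loop fails=occurs → not all inputs occur → does not occur.
Sensor suite unavailable [OR]: Primary wheel driver failed=not, Reaction-wheel cluster unavailable=not, A magnetorquer 2 is down=not → no input occurs → does not occur.
Spacecraft attitude control lost [OR]: Sensor suite unavailable=not, Outboard IMU 2 is inoperative=not → no input occurs → does not occur.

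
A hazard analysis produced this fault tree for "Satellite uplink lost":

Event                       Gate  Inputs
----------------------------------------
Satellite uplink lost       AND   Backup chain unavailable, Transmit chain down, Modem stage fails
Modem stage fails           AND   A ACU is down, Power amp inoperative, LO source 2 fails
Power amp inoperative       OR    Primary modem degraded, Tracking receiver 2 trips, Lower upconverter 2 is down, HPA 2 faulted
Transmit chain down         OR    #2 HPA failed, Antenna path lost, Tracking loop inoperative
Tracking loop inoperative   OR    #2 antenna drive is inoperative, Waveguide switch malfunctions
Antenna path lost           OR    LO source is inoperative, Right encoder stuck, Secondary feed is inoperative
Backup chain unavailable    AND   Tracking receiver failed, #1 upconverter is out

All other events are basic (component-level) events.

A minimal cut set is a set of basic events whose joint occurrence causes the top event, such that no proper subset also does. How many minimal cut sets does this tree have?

24

Backup chain unavailable [AND]: one cut set from each child combined → 1 × 1 = 1 cut set(s).
Antenna path lost [OR]: union of children's cut sets → 3 cut set(s).
Tracking loop inoperative [OR]: union of children's cut sets → 2 cut set(s).
Transmit chain down [OR]: union of children's cut sets → 6 cut set(s).
Power amp inoperative [OR]: union of children's cut sets → 4 cut set(s).
Modem stage fails [AND]: one cut set from each child combined → 1 × 4 × 1 = 4 cut set(s).
Satellite uplink lost [AND]: one cut set from each child combined → 1 × 6 × 4 = 24 cut set(s).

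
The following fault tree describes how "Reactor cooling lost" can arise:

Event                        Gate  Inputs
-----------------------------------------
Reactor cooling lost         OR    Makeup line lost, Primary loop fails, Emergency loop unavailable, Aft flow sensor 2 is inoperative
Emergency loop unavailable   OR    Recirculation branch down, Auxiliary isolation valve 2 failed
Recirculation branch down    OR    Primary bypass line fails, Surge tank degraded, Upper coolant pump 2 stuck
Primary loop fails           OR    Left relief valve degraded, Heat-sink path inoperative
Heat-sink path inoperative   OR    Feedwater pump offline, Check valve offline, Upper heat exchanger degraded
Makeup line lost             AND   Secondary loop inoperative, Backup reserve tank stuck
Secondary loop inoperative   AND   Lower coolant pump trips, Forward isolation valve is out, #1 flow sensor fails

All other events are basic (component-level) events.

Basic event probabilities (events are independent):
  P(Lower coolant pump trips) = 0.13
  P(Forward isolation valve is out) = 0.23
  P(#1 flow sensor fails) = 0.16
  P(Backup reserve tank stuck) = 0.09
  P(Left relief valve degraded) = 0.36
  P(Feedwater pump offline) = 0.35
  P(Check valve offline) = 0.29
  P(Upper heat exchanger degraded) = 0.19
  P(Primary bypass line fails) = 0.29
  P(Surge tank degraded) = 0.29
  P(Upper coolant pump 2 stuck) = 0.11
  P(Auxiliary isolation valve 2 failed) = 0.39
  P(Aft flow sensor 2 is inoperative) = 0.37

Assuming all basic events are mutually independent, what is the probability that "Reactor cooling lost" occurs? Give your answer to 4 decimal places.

0.9588

P(Secondary loop inoperative) [AND] = 0.13 × 0.23 × 0.16 = 0.004784
P(Makeup line lost) [AND] = 0.004784 × 0.09 = 0.000431
P(Heat-sink path inoperative) [OR] = 1 − (1−0.35) × (1−0.29) × (1−0.19) = 0.626185
P(Primary loop fails) [OR] = 1 − (1−0.36) × (1−0.626185) = 0.760758
P(Recirculation branch down) [OR] = 1 − (1−0.29) × (1−0.29) × (1−0.11) = 0.551351
P(Emergency loop unavailable) [OR] = 1 − (1−0.551351) × (1−0.39) = 0.726324
P(Reactor cooling lost) [OR] = 1 − (1−0.000431) × (1−0.760758) × (1−0.726324) × (1−0.37) = 0.958769
Rounded to 4 decimal places: P(Reactor cooling lost) ≈ 0.9588.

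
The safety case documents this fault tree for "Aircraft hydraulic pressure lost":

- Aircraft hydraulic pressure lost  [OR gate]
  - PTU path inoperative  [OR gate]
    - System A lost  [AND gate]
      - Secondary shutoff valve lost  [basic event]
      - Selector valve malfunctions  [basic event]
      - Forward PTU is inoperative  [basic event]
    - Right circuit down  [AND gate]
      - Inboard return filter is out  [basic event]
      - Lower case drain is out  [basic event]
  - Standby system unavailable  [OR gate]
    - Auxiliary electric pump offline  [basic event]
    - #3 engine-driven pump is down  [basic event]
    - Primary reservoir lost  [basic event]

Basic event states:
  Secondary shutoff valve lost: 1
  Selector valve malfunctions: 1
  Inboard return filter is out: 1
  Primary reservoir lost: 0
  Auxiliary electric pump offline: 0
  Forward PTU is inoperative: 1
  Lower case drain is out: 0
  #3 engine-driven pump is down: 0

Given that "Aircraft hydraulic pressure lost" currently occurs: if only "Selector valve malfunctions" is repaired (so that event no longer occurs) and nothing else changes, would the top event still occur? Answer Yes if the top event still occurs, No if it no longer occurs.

No

Counterfactual: set "Selector valve malfunctions" to not occurred.
System A lost [AND]: Secondary shutoff valve lost=occurs, Selector valve malfunctions=not, Forward PTU is inoperative=occurs → not all inputs occur → does not occur.
Right circuit down [AND]: Inboard return filter is out=occurs, Lower case drain is out=not → not all inputs occur → does not occur.
PTU path inoperative [OR]: System A lost=not, Right circuit down=not → no input occurs → does not occur.
Standby system unavailable [OR]: Auxiliary electric pump offline=not, #3 engine-driven pump is down=not, Primary reservoir lost=not → no input occurs → does not occur.
Aircraft hydraulic pressure lost [OR]: PTU path inoperative=not, Standby system unavailable=not → no input occurs → does not occur.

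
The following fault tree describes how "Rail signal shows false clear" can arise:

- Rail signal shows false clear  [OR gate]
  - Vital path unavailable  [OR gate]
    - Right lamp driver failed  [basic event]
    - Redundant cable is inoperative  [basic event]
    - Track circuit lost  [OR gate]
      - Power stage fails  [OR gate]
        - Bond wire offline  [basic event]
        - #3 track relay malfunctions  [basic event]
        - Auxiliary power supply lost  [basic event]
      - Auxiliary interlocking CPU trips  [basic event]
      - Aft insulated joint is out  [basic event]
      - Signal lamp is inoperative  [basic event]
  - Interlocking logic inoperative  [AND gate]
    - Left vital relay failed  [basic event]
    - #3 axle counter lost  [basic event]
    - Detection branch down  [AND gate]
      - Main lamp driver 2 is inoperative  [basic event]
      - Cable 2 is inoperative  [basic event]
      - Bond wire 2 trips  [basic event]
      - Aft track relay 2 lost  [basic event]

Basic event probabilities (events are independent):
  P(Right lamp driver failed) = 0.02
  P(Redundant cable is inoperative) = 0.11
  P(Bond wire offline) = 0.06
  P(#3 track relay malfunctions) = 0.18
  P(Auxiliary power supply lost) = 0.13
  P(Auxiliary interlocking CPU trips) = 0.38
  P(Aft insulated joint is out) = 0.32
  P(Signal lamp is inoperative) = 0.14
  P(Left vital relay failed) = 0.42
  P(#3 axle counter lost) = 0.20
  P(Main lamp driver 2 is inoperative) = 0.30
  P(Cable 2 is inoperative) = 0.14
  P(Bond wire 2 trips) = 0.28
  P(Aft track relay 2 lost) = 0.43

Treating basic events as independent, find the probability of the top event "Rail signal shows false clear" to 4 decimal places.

P(Power stage fails) [OR] = 1 − (1−0.06) × (1−0.18) × (1−0.13) = 0.329404
P(Track circuit lost) [OR] = 1 − (1−0.329404) × (1−0.38) × (1−0.32) × (1−0.14) = 0.756858
P(Vital path unavailable) [OR] = 1 − (1−0.02) × (1−0.11) × (1−0.756858) = 0.787932
P(Detection branch down) [AND] = 0.30 × 0.14 × 0.28 × 0.43 = 0.005057
P(Interlocking logic inoperative) [AND] = 0.42 × 0.20 × 0.005057 = 0.000425
P(Rail signal shows false clear) [OR] = 1 − (1−0.787932) × (1−0.000425) = 0.788022
Rounded to 4 decimal places: P(Rail signal shows false clear) ≈ 0.7880.

0.7880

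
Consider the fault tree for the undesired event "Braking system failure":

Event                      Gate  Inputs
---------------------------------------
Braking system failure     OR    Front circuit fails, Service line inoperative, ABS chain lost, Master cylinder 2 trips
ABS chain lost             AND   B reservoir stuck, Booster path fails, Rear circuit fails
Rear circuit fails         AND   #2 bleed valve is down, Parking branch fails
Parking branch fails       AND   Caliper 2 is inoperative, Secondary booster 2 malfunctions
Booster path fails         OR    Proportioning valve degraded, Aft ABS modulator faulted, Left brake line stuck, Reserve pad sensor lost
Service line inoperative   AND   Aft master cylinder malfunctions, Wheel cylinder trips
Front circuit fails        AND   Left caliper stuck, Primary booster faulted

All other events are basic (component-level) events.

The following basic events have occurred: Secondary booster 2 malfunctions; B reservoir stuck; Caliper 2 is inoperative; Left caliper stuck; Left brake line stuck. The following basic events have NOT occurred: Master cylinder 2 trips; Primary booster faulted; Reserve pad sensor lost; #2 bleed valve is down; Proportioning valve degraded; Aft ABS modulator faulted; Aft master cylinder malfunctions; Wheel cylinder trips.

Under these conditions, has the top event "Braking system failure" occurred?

No

Front circuit fails [AND]: Left caliper stuck=occurs, Primary booster faulted=not → not all inputs occur → does not occur.
Service line inoperative [AND]: Aft master cylinder malfunctions=not, Wheel cylinder trips=not → not all inputs occur → does not occur.
Booster path fails [OR]: Proportioning valve degraded=not, Aft ABS modulator faulted=not, Left brake line stuck=occurs, Reserve pad sensor lost=not → at least one input occurs → occurs.
Parking branch fails [AND]: Caliper 2 is inoperative=occurs, Secondary booster 2 malfunctions=occurs → all inputs occur → occurs.
Rear circuit fails [AND]: #2 bleed valve is down=not, Parking branch fails=occurs → not all inputs occur → does not occur.
ABS chain lost [AND]: B reservoir stuck=occurs, Booster path fails=occurs, Rear circuit fails=not → not all inputs occur → does not occur.
Braking system failure [OR]: Front circuit fails=not, Service line inoperative=not, ABS chain lost=not, Master cylinder 2 trips=not → no input occurs → does not occur.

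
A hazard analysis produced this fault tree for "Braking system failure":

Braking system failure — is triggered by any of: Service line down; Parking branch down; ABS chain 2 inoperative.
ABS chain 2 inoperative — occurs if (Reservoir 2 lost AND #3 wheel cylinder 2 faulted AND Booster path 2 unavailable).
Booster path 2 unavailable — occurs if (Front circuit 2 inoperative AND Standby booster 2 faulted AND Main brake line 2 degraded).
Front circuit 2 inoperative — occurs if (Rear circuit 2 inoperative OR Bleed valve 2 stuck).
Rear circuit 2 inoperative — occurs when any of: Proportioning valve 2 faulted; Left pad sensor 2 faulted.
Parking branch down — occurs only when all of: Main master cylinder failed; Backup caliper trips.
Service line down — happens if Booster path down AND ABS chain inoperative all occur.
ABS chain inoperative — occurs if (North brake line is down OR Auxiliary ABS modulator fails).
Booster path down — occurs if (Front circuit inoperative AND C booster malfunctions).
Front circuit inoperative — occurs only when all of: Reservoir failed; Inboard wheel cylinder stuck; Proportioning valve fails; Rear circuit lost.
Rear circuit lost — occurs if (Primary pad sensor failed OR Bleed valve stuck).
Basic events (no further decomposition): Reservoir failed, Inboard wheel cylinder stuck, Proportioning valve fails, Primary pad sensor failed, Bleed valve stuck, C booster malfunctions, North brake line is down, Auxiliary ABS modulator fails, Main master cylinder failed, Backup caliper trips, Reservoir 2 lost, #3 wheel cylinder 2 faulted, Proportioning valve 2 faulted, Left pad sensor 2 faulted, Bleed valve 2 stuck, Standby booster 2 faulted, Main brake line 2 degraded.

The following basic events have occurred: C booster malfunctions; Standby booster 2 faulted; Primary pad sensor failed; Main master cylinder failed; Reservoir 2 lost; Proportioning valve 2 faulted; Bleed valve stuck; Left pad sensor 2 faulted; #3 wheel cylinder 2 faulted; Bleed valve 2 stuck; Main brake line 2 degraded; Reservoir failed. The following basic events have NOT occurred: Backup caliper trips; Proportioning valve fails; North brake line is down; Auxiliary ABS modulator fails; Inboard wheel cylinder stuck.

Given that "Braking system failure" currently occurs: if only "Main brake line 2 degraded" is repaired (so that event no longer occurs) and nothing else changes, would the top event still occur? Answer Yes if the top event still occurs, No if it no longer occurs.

No

Counterfactual: set "Main brake line 2 degraded" to not occurred.
Rear circuit lost [OR]: Primary pad sensor failed=occurs, Bleed valve stuck=occurs → at least one input occurs → occurs.
Front circuit inoperative [AND]: Reservoir failed=occurs, Inboard wheel cylinder stuck=not, Proportioning valve fails=not, Rear circuit lost=occurs → not all inputs occur → does not occur.
Booster path down [AND]: Front circuit inoperative=not, C booster malfunctions=occurs → not all inputs occur → does not occur.
ABS chain inoperative [OR]: North brake line is down=not, Auxiliary ABS modulator fails=not → no input occurs → does not occur.
Service line down [AND]: Booster path down=not, ABS chain inoperative=not → not all inputs occur → does not occur.
Parking branch down [AND]: Main master cylinder failed=occurs, Backup caliper trips=not → not all inputs occur → does not occur.
Rear circuit 2 inoperative [OR]: Proportioning valve 2 faulted=occurs, Left pad sensor 2 faulted=occurs → at least one input occurs → occurs.
Front circuit 2 inoperative [OR]: Rear circuit 2 inoperative=occurs, Bleed valve 2 stuck=occurs → at least one input occurs → occurs.
Booster path 2 unavailable [AND]: Front circuit 2 inoperative=occurs, Standby booster 2 faulted=occurs, Main brake line 2 degraded=not → not all inputs occur → does not occur.
ABS chain 2 inoperative [AND]: Reservoir 2 lost=occurs, #3 wheel cylinder 2 faulted=occurs, Booster path 2 unavailable=not → not all inputs occur → does not occur.
Braking system failure [OR]: Service line down=not, Parking branch down=not, ABS chain 2 inoperative=not → no input occurs → does not occur.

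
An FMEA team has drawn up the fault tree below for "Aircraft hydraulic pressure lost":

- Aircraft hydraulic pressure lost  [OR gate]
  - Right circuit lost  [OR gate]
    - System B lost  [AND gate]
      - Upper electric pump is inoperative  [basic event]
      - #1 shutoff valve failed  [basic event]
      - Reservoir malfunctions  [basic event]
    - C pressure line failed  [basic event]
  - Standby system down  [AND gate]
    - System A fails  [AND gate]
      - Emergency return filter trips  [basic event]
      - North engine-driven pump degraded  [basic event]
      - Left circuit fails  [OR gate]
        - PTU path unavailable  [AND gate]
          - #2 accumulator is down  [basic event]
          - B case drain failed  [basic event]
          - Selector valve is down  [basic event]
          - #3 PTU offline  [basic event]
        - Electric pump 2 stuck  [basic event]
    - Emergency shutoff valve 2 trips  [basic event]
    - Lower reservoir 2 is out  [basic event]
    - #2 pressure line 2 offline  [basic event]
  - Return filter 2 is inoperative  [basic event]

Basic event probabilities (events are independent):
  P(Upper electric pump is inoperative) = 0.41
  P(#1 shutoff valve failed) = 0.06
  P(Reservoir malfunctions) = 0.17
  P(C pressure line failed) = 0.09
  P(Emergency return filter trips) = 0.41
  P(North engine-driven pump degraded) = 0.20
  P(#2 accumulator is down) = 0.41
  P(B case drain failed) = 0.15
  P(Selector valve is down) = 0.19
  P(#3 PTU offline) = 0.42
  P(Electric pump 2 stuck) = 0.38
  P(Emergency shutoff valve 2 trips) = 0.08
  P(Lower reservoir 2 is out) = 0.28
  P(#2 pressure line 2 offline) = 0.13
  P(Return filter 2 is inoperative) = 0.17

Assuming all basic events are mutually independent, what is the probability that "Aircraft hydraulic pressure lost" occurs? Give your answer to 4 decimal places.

P(System B lost) [AND] = 0.41 × 0.06 × 0.17 = 0.004182
P(Right circuit lost) [OR] = 1 − (1−0.004182) × (1−0.09) = 0.093806
P(PTU path unavailable) [AND] = 0.41 × 0.15 × 0.19 × 0.42 = 0.004908
P(Left circuit fails) [OR] = 1 − (1−0.004908) × (1−0.38) = 0.383043
P(System A fails) [AND] = 0.41 × 0.20 × 0.383043 = 0.031410
P(Standby system down) [AND] = 0.031410 × 0.08 × 0.28 × 0.13 = 0.000091
P(Aircraft hydraulic pressure lost) [OR] = 1 − (1−0.093806) × (1−0.000091) × (1−0.17) = 0.247927
Rounded to 4 decimal places: P(Aircraft hydraulic pressure lost) ≈ 0.2479.

0.2479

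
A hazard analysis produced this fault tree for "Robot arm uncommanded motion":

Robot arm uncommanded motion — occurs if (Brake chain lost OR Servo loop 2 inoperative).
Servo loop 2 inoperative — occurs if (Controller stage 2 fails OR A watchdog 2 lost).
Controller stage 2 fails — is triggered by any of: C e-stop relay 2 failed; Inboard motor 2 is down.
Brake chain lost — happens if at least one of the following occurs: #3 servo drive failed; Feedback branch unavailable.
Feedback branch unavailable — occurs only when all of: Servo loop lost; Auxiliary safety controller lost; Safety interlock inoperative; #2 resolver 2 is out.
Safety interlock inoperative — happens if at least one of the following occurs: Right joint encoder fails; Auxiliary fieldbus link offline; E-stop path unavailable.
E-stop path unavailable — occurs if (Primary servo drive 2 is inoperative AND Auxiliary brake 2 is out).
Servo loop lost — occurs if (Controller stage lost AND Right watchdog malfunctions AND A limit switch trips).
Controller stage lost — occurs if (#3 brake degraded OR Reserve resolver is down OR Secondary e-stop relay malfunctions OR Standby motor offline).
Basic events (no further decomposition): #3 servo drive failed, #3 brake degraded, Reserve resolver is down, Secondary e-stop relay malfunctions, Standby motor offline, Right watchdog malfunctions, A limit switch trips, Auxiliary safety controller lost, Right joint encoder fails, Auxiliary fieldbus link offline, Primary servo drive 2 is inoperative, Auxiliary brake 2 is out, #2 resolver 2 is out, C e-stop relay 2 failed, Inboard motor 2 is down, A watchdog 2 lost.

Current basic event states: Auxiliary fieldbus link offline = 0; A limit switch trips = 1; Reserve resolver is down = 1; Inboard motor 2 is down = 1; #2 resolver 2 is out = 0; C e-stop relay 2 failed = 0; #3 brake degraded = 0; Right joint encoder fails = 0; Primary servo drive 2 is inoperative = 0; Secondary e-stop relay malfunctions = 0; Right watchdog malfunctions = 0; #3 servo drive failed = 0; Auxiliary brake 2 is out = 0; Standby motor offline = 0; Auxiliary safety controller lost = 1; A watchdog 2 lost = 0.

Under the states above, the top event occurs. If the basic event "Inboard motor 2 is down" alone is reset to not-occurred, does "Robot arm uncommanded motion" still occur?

Counterfactual: set "Inboard motor 2 is down" to not occurred.
Controller stage lost [OR]: #3 brake degraded=not, Reserve resolver is down=occurs, Secondary e-stop relay malfunctions=not, Standby motor offline=not → at least one input occurs → occurs.
Servo loop lost [AND]: Controller stage lost=occurs, Right watchdog malfunctions=not, A limit switch trips=occurs → not all inputs occur → does not occur.
E-stop path unavailable [AND]: Primary servo drive 2 is inoperative=not, Auxiliary brake 2 is out=not → not all inputs occur → does not occur.
Safety interlock inoperative [OR]: Right joint encoder fails=not, Auxiliary fieldbus link offline=not, E-stop path unavailable=not → no input occurs → does not occur.
Feedback branch unavailable [AND]: Servo loop lost=not, Auxiliary safety controller lost=occurs, Safety interlock inoperative=not, #2 resolver 2 is out=not → not all inputs occur → does not occur.
Brake chain lost [OR]: #3 servo drive failed=not, Feedback branch unavailable=not → no input occurs → does not occur.
Controller stage 2 fails [OR]: C e-stop relay 2 failed=not, Inboard motor 2 is down=not → no input occurs → does not occur.
Servo loop 2 inoperative [OR]: Controller stage 2 fails=not, A watchdog 2 lost=not → no input occurs → does not occur.
Robot arm uncommanded motion [OR]: Brake chain lost=not, Servo loop 2 inoperative=not → no input occurs → does not occur.

No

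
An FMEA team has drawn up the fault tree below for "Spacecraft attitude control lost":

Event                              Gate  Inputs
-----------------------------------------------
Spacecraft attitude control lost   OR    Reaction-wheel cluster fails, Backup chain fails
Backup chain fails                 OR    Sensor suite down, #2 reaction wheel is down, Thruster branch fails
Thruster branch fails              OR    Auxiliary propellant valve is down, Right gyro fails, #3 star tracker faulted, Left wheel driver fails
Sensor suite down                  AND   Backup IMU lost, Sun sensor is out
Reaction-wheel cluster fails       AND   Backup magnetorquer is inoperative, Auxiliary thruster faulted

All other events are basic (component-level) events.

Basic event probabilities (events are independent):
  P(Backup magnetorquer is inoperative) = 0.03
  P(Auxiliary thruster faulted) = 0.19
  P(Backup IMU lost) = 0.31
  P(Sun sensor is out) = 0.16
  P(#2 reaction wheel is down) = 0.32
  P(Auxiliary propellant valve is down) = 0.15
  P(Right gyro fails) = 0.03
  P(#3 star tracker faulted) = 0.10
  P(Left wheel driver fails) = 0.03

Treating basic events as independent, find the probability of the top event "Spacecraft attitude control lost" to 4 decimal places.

0.5375

P(Reaction-wheel cluster fails) [AND] = 0.03 × 0.19 = 0.005700
P(Sensor suite down) [AND] = 0.31 × 0.16 = 0.049600
P(Thruster branch fails) [OR] = 1 − (1−0.15) × (1−0.03) × (1−0.10) × (1−0.03) = 0.280212
P(Backup chain fails) [OR] = 1 − (1−0.049600) × (1−0.32) × (1−0.280212) = 0.534821
P(Spacecraft attitude control lost) [OR] = 1 − (1−0.005700) × (1−0.534821) = 0.537473
Rounded to 4 decimal places: P(Spacecraft attitude control lost) ≈ 0.5375.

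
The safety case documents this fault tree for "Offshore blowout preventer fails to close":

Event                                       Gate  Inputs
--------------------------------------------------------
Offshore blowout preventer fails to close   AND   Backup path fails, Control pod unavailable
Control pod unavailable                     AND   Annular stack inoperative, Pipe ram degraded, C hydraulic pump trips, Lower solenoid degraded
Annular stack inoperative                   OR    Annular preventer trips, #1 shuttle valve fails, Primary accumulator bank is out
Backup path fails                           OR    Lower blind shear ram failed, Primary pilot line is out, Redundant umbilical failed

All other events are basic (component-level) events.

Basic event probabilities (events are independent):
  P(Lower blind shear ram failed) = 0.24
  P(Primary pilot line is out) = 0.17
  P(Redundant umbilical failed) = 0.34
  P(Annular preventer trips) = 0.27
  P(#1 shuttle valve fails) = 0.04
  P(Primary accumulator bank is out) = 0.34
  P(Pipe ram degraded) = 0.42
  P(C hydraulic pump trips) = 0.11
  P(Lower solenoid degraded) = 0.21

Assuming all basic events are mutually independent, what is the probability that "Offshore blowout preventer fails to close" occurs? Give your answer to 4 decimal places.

0.0030

P(Backup path fails) [OR] = 1 − (1−0.24) × (1−0.17) × (1−0.34) = 0.583672
P(Annular stack inoperative) [OR] = 1 − (1−0.27) × (1−0.04) × (1−0.34) = 0.537472
P(Control pod unavailable) [AND] = 0.537472 × 0.42 × 0.11 × 0.21 = 0.005215
P(Offshore blowout preventer fails to close) [AND] = 0.583672 × 0.005215 = 0.003044
Rounded to 4 decimal places: P(Offshore blowout preventer fails to close) ≈ 0.0030.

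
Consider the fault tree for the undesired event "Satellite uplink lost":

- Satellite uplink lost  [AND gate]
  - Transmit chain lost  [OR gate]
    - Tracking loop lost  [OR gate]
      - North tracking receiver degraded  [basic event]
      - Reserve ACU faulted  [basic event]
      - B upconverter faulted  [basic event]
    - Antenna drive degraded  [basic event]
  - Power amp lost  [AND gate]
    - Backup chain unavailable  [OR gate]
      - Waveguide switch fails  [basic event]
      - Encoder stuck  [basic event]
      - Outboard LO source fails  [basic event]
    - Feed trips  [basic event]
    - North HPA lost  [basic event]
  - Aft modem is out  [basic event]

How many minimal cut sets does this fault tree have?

Tracking loop lost [OR]: union of children's cut sets → 3 cut set(s).
Transmit chain lost [OR]: union of children's cut sets → 4 cut set(s).
Backup chain unavailable [OR]: union of children's cut sets → 3 cut set(s).
Power amp lost [AND]: one cut set from each child combined → 3 × 1 × 1 = 3 cut set(s).
Satellite uplink lost [AND]: one cut set from each child combined → 4 × 3 × 1 = 12 cut set(s).

12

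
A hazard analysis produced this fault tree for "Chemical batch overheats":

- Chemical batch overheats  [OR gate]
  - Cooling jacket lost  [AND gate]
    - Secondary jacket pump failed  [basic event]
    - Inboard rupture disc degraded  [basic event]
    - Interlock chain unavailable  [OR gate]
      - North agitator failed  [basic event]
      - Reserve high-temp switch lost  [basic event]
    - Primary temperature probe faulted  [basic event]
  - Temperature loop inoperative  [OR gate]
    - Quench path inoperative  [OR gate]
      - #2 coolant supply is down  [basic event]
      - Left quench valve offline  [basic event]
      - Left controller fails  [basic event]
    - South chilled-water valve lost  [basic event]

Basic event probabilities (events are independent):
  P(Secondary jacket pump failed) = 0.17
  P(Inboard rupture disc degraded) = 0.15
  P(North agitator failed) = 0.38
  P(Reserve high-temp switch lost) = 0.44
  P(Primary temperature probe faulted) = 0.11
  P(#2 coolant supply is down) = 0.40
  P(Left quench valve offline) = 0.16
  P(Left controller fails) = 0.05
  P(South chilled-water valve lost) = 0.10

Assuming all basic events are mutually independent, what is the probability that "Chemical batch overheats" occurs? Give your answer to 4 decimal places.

P(Interlock chain unavailable) [OR] = 1 − (1−0.38) × (1−0.44) = 0.652800
P(Cooling jacket lost) [AND] = 0.17 × 0.15 × 0.652800 × 0.11 = 0.001831
P(Quench path inoperative) [OR] = 1 − (1−0.40) × (1−0.16) × (1−0.05) = 0.521200
P(Temperature loop inoperative) [OR] = 1 − (1−0.521200) × (1−0.10) = 0.569080
P(Chemical batch overheats) [OR] = 1 − (1−0.001831) × (1−0.569080) = 0.569869
Rounded to 4 decimal places: P(Chemical batch overheats) ≈ 0.5699.

0.5699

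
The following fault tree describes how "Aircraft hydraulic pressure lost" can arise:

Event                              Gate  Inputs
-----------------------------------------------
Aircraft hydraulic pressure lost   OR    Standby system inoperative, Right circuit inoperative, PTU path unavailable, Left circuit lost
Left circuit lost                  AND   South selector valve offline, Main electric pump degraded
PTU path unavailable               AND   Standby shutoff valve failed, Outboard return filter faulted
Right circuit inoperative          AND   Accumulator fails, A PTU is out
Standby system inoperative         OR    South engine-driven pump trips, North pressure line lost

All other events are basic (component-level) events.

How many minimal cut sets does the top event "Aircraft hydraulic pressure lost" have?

5

Standby system inoperative [OR]: union of children's cut sets → 2 cut set(s).
Right circuit inoperative [AND]: one cut set from each child combined → 1 × 1 = 1 cut set(s).
PTU path unavailable [AND]: one cut set from each child combined → 1 × 1 = 1 cut set(s).
Left circuit lost [AND]: one cut set from each child combined → 1 × 1 = 1 cut set(s).
Aircraft hydraulic pressure lost [OR]: union of children's cut sets → 5 cut set(s).
Minimal cut sets: {South engine-driven pump trips}; {North pressure line lost}; {A PTU is out, Accumulator fails}; {Outboard return filter faulted, Standby shutoff valve failed}; {Main electric pump degraded, South selector valve offline}.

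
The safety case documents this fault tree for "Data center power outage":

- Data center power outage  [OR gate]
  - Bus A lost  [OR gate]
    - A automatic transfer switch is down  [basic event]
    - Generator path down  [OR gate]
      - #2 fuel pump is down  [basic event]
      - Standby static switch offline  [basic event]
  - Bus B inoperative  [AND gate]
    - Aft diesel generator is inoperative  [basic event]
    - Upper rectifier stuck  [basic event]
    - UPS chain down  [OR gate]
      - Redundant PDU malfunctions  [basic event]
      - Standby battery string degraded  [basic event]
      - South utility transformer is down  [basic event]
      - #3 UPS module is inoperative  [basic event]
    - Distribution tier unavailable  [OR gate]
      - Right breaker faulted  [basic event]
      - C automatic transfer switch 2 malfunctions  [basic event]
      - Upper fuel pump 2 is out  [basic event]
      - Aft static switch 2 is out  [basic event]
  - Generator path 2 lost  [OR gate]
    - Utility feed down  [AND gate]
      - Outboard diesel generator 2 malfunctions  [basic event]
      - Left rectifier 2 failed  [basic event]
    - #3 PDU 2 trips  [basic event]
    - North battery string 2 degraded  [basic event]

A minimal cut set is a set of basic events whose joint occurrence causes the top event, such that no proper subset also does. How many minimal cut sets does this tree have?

22

Generator path down [OR]: union of children's cut sets → 2 cut set(s).
Bus A lost [OR]: union of children's cut sets → 3 cut set(s).
UPS chain down [OR]: union of children's cut sets → 4 cut set(s).
Distribution tier unavailable [OR]: union of children's cut sets → 4 cut set(s).
Bus B inoperative [AND]: one cut set from each child combined → 1 × 1 × 4 × 4 = 16 cut set(s).
Utility feed down [AND]: one cut set from each child combined → 1 × 1 = 1 cut set(s).
Generator path 2 lost [OR]: union of children's cut sets → 3 cut set(s).
Data center power outage [OR]: union of children's cut sets → 22 cut set(s).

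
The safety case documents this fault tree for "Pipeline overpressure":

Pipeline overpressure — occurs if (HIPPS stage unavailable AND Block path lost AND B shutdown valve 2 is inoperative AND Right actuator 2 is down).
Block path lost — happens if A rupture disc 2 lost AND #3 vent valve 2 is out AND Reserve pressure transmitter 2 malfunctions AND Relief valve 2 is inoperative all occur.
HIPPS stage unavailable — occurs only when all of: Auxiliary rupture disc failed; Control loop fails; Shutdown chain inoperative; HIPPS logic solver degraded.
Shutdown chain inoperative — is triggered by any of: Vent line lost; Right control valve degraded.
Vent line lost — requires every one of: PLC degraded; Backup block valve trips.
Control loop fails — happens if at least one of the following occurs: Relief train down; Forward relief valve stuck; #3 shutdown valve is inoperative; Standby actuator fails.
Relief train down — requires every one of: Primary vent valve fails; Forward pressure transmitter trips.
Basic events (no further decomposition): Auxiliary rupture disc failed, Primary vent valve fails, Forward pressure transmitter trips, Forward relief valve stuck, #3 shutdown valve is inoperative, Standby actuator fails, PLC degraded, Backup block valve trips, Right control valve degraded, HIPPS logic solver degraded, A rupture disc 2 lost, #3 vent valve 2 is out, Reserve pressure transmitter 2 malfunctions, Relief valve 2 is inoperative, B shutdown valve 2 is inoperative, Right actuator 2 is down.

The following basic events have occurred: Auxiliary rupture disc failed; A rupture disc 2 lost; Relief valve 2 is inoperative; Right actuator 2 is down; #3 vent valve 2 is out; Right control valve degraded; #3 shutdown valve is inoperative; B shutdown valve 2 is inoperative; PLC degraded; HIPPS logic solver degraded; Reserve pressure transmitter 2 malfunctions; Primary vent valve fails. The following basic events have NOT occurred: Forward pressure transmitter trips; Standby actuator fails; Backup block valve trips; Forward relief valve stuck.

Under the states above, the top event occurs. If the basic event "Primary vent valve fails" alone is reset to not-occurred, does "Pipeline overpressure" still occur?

Yes

Counterfactual: set "Primary vent valve fails" to not occurred.
Relief train down [AND]: Primary vent valve fails=not, Forward pressure transmitter trips=not → not all inputs occur → does not occur.
Control loop fails [OR]: Relief train down=not, Forward relief valve stuck=not, #3 shutdown valve is inoperative=occurs, Standby actuator fails=not → at least one input occurs → occurs.
Vent line lost [AND]: PLC degraded=occurs, Backup block valve trips=not → not all inputs occur → does not occur.
Shutdown chain inoperative [OR]: Vent line lost=not, Right control valve degraded=occurs → at least one input occurs → occurs.
HIPPS stage unavailable [AND]: Auxiliary rupture disc failed=occurs, Control loop fails=occurs, Shutdown chain inoperative=occurs, HIPPS logic solver degraded=occurs → all inputs occur → occurs.
Block path lost [AND]: A rupture disc 2 lost=occurs, #3 vent valve 2 is out=occurs, Reserve pressure transmitter 2 malfunctions=occurs, Relief valve 2 is inoperative=occurs → all inputs occur → occurs.
Pipeline overpressure [AND]: HIPPS stage unavailable=occurs, Block path lost=occurs, B shutdown valve 2 is inoperative=occurs, Right actuator 2 is down=occurs → all inputs occur → occurs.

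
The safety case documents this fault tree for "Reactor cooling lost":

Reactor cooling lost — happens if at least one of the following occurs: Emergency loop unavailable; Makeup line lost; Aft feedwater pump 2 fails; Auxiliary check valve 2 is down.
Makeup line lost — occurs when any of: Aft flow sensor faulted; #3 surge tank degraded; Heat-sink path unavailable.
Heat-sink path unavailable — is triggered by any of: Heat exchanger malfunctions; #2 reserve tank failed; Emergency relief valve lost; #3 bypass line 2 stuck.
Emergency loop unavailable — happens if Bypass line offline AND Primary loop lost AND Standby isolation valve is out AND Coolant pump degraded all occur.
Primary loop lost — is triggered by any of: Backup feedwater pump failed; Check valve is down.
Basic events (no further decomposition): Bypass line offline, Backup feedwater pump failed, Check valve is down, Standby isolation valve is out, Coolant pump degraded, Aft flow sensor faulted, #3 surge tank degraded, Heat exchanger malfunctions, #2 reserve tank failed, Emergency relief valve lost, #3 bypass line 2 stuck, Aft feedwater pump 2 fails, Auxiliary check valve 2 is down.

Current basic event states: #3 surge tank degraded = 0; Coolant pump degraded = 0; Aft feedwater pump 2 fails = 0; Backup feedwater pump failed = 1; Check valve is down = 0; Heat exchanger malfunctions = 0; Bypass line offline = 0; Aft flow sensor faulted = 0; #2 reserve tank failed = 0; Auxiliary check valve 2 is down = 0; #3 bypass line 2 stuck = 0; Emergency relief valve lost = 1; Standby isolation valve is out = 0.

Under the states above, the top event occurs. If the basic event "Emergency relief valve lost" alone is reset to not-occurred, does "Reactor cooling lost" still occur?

No

Counterfactual: set "Emergency relief valve lost" to not occurred.
Primary loop lost [OR]: Backup feedwater pump failed=occurs, Check valve is down=not → at least one input occurs → occurs.
Emergency loop unavailable [AND]: Bypass line offline=not, Primary loop lost=occurs, Standby isolation valve is out=not, Coolant pump degraded=not → not all inputs occur → does not occur.
Heat-sink path unavailable [OR]: Heat exchanger malfunctions=not, #2 reserve tank failed=not, Emergency relief valve lost=not, #3 bypass line 2 stuck=not → no input occurs → does not occur.
Makeup line lost [OR]: Aft flow sensor faulted=not, #3 surge tank degraded=not, Heat-sink path unavailable=not → no input occurs → does not occur.
Reactor cooling lost [OR]: Emergency loop unavailable=not, Makeup line lost=not, Aft feedwater pump 2 fails=not, Auxiliary check valve 2 is down=not → no input occurs → does not occur.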